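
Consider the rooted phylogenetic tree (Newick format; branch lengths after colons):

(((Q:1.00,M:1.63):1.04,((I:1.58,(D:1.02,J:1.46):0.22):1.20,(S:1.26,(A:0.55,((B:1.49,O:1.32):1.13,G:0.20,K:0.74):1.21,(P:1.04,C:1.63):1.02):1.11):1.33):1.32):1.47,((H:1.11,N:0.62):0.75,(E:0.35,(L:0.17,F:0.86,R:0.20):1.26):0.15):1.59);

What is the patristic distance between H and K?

The path runs H → … → MRCA → … → K; the MRCA is the root of the tree.
Branch lengths along that path: 1.11 + 0.75 + 1.59 + 1.47 + 1.32 + 1.33 + 1.11 + 1.21 + 0.74 = 10.63.

10.63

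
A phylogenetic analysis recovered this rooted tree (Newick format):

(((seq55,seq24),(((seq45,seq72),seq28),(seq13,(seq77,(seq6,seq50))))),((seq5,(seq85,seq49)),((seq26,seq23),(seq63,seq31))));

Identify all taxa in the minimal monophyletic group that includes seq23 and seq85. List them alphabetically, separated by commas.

Tracing seq23: it sits inside (seq26,seq23).
Tracing seq85: it sits inside (seq85,seq49).
The smallest clade enclosing both is ((seq5,(seq85,seq49)),((seq26,seq23),(seq63,seq31))); the answer is its 7 terminal taxa in alphabetical order.

seq23, seq26, seq31, seq49, seq5, seq63, seq85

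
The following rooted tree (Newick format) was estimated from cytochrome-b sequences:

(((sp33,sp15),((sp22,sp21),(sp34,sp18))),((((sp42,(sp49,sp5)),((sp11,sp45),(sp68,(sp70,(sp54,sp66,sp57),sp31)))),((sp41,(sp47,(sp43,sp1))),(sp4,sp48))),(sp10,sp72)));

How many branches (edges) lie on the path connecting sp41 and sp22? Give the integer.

The MRCA of sp41 and sp22 is the root of the tree.
From sp41 up to that node: 5 branches. From sp22 up to the same node: 4 branches. Total: 5 + 4 = 9.

9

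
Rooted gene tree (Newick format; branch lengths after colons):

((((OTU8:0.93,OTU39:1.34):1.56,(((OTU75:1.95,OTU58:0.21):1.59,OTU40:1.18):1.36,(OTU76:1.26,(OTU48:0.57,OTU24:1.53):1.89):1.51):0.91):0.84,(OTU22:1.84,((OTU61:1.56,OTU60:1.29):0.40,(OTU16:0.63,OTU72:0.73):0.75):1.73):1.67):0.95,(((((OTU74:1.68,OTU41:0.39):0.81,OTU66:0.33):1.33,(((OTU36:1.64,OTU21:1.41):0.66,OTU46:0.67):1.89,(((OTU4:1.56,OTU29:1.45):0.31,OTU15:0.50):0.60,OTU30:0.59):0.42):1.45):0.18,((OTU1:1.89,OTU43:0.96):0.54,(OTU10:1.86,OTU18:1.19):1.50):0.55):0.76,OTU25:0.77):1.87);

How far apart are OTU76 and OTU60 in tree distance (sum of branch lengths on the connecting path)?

The path runs OTU76 → … → MRCA → … → OTU60; the MRCA is the node subtending (((OTU8,OTU39),(((OTU75,OTU58),OTU40),(OTU76,(OTU48,OTU24)))),(OTU22,((OTU61,OTU60),(OTU16,OTU72)))).
Branch lengths along that path: 1.26 + 1.51 + 0.91 + 0.84 + 1.67 + 1.73 + 0.40 + 1.29 = 9.61.

9.61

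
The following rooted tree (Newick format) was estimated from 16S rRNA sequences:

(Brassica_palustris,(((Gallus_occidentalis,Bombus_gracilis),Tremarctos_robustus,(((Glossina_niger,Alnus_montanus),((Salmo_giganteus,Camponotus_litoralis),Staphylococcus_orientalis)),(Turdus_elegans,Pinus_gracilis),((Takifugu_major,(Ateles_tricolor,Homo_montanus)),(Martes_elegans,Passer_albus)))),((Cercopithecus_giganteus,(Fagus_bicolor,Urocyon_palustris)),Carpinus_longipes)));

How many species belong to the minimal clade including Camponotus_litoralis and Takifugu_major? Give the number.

The MRCA of Camponotus_litoralis and Takifugu_major is the node subtending (((Glossina_niger,Alnus_montanus),((Salmo_giganteus,Camponotus_litoralis),Staphylococcus_orientalis)),(Turdus_elegans,Pinus_gracilis),((Takifugu_major,(Ateles_tricolor,Homo_montanus)),(Martes_elegans,Passer_albus))).
That clade contains 12 terminal taxa: Alnus_montanus, Ateles_tricolor, Camponotus_litoralis, Glossina_niger, Homo_montanus, Martes_elegans, Passer_albus, Pinus_gracilis, Salmo_giganteus, Staphylococcus_orientalis, Takifugu_major, Turdus_elegans.

12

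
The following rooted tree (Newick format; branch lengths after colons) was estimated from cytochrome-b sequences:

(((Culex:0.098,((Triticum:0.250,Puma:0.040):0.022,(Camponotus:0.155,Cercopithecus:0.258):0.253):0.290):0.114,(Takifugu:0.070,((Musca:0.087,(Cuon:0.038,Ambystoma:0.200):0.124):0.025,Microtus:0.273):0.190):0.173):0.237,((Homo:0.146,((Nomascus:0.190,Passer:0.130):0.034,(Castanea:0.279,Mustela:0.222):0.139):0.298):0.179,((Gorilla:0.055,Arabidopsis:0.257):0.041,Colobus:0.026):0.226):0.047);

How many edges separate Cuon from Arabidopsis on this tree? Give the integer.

10

The MRCA of Cuon and Arabidopsis is the root of the tree.
From Cuon up to that node: 6 branches. From Arabidopsis up to the same node: 4 branches. Total: 6 + 4 = 10.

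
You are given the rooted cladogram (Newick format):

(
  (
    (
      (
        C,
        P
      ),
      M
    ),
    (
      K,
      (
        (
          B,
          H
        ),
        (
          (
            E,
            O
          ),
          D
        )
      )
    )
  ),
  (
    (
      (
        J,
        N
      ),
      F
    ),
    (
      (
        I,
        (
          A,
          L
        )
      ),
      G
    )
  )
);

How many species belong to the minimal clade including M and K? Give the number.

9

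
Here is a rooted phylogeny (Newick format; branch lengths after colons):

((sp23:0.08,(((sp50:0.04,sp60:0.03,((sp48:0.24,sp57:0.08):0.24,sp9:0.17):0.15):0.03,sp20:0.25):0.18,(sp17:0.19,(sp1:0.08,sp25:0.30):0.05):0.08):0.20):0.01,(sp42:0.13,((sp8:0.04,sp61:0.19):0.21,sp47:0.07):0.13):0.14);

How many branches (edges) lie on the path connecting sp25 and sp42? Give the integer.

7

The MRCA of sp25 and sp42 is the root of the tree.
From sp25 up to that node: 5 branches. From sp42 up to the same node: 2 branches. Total: 5 + 2 = 7.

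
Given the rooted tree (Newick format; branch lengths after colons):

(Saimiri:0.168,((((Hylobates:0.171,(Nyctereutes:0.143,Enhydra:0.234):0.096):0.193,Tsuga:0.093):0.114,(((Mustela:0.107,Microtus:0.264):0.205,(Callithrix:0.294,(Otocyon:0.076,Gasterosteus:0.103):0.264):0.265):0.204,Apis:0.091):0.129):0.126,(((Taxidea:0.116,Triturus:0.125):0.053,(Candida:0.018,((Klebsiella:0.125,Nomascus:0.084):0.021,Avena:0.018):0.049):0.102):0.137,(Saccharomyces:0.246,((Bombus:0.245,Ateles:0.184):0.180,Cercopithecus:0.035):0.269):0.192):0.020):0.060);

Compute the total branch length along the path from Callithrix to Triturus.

1.353

The path runs Callithrix → … → MRCA → … → Triturus; the MRCA is the node subtending ((((Hylobates,(Nyctereutes,Enhydra)),Tsuga),(((Mustela,Microtus),(Callithrix,(Otocyon,Gasterosteus))),Apis)),(((Taxidea,Triturus),(Candida,((Klebsiella,Nomascus),Avena))),(Saccharomyces,((Bombus,Ateles),Cercopithecus)))).
Branch lengths along that path: 0.294 + 0.265 + 0.204 + 0.129 + 0.126 + 0.020 + 0.137 + 0.053 + 0.125 = 1.353.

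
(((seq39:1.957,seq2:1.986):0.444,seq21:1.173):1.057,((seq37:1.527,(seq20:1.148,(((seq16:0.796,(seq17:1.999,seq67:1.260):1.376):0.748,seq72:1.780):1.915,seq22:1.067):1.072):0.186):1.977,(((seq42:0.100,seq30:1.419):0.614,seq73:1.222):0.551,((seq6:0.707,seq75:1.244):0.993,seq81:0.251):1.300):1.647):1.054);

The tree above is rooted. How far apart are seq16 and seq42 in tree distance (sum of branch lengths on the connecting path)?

The path runs seq16 → … → MRCA → … → seq42; the MRCA is the node subtending ((seq37,(seq20,(((seq16,(seq17,seq67)),seq72),seq22))),(((seq42,seq30),seq73),((seq6,seq75),seq81))).
Branch lengths along that path: 0.796 + 0.748 + 1.915 + 1.072 + 0.186 + 1.977 + 1.647 + 0.551 + 0.614 + 0.100 = 9.606.

9.606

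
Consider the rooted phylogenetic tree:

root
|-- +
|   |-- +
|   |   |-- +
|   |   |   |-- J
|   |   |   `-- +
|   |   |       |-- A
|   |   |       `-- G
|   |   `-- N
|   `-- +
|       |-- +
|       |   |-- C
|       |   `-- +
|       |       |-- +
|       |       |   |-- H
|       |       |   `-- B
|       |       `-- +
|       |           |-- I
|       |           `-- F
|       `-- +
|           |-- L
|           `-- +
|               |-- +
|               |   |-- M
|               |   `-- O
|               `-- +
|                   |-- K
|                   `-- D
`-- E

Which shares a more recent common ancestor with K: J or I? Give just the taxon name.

I

The MRCA of K and I subtends ((C,((H,B),(I,F))),(L,((M,O),(K,D)))) (10 taxa).
The MRCA of K and J subtends (((J,(A,G)),N),((C,((H,B),(I,F))),(L,((M,O),(K,D))))) (14 taxa).
The first is nested inside the second, so K shares a more recent common ancestor with I.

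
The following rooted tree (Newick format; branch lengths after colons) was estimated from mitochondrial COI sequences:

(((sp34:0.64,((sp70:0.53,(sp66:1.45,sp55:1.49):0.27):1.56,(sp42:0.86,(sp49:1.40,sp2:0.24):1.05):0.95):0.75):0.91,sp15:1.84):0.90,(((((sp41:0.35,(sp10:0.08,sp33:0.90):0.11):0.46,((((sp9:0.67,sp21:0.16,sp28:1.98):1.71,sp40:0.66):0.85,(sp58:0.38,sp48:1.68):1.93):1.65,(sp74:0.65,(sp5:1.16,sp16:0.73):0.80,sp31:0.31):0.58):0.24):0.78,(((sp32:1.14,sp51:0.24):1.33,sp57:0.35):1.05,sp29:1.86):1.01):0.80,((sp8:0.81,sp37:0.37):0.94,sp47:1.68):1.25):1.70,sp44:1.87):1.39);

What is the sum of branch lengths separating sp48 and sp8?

The path runs sp48 → … → MRCA → … → sp8; the MRCA is the node subtending ((((sp41,(sp10,sp33)),((((sp9,sp21,sp28),sp40),(sp58,sp48)),(sp74,(sp5,sp16),sp31))),(((sp32,sp51),sp57),sp29)),((sp8,sp37),sp47)).
Branch lengths along that path: 1.68 + 1.93 + 1.65 + 0.24 + 0.78 + 0.80 + 1.25 + 0.94 + 0.81 = 10.08.

10.08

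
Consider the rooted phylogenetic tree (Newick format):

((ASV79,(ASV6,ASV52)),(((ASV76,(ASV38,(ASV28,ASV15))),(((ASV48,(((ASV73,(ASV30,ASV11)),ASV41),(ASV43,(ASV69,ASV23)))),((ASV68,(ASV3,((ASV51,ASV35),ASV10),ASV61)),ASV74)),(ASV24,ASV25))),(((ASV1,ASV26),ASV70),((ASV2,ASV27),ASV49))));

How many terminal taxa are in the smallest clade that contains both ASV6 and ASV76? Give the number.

The MRCA of ASV6 and ASV76 is the root, so the clade is the entire tree.
That clade contains 30 terminal taxa: ASV1, ASV10, ASV11, ASV15, ASV2, ASV23, ASV24, ASV25, ASV26, ASV27, ASV28, ASV3, ASV30, ASV35, ASV38, ASV41, ASV43, ASV48, ASV49, ASV51, ASV52, ASV6, ASV61, ASV68, ASV69, ASV70, ASV73, ASV74, ASV76, ASV79.

30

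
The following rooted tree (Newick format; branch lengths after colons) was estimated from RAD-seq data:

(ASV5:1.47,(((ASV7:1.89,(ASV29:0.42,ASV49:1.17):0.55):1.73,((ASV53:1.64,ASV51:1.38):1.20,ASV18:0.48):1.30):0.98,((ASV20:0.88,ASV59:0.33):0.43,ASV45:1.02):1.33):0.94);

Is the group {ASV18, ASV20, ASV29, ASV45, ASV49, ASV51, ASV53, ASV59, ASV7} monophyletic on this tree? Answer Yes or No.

Yes

The most recent common ancestor of these taxa subtends (((ASV7,(ASV29,ASV49)),((ASV53,ASV51),ASV18)),((ASV20,ASV59),ASV45)).
That clade has exactly 9 tips — every listed taxon and nothing else — so the group is monophyletic.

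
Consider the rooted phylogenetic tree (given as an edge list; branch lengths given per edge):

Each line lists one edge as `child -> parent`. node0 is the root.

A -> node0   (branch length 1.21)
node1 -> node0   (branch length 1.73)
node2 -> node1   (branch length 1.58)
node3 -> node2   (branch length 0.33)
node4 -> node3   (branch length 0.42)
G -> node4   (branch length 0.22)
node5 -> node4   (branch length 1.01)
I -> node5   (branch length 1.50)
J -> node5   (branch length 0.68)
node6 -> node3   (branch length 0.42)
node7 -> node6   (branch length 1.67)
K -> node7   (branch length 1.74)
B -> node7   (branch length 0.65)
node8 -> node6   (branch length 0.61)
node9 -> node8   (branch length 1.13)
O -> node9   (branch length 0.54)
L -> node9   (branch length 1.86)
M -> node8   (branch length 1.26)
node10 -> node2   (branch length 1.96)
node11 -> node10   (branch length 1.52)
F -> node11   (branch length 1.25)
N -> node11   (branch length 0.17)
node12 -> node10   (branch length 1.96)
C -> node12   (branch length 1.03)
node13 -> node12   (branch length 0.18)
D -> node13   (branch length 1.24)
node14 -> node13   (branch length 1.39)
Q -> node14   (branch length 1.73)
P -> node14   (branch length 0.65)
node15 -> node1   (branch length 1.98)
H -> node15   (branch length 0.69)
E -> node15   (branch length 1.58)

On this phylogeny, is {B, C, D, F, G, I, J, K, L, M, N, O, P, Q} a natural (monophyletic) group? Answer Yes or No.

Yes

The most recent common ancestor of these taxa subtends (((G,(I,J)),((K,B),((O,L),M))),((F,N),(C,(D,(Q,P))))).
That clade has exactly 14 tips — every listed taxon and nothing else — so the group is monophyletic.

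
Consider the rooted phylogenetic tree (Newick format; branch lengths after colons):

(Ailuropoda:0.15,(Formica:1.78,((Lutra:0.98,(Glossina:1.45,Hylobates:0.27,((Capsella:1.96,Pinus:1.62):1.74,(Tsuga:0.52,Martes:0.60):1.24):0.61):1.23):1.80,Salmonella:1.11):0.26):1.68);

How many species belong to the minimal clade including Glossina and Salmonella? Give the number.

The MRCA of Glossina and Salmonella is the node subtending ((Lutra,(Glossina,Hylobates,((Capsella,Pinus),(Tsuga,Martes)))),Salmonella).
That clade contains 8 terminal taxa: Capsella, Glossina, Hylobates, Lutra, Martes, Pinus, Salmonella, Tsuga.

8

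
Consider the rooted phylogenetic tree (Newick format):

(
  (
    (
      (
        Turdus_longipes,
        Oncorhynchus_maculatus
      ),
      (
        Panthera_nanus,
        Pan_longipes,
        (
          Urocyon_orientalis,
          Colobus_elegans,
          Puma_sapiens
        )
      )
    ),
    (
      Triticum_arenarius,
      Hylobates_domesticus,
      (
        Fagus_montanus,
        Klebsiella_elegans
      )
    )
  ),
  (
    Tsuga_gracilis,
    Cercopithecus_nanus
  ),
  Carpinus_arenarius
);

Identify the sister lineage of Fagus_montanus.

Klebsiella_elegans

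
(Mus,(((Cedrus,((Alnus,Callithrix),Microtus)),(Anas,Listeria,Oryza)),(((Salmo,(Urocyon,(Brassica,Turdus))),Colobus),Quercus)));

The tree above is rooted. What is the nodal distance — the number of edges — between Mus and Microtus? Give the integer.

6

The MRCA of Mus and Microtus is the root of the tree.
From Mus up to that node: 1 branch. From Microtus up to the same node: 5 branches. Total: 1 + 5 = 6.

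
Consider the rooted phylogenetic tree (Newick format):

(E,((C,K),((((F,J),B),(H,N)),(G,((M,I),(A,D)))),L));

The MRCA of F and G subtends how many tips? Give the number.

10

The MRCA of F and G is the node subtending ((((F,J),B),(H,N)),(G,((M,I),(A,D)))).
That clade contains 10 terminal taxa: A, B, D, F, G, H, I, J, M, N.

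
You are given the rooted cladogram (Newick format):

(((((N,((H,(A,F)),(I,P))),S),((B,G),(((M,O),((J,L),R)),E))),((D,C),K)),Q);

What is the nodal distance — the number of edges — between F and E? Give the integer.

9

The MRCA of F and E is the node subtending (((N,((H,(A,F)),(I,P))),S),((B,G),(((M,O),((J,L),R)),E))).
From F up to that node: 6 branches. From E up to the same node: 3 branches. Total: 6 + 3 = 9.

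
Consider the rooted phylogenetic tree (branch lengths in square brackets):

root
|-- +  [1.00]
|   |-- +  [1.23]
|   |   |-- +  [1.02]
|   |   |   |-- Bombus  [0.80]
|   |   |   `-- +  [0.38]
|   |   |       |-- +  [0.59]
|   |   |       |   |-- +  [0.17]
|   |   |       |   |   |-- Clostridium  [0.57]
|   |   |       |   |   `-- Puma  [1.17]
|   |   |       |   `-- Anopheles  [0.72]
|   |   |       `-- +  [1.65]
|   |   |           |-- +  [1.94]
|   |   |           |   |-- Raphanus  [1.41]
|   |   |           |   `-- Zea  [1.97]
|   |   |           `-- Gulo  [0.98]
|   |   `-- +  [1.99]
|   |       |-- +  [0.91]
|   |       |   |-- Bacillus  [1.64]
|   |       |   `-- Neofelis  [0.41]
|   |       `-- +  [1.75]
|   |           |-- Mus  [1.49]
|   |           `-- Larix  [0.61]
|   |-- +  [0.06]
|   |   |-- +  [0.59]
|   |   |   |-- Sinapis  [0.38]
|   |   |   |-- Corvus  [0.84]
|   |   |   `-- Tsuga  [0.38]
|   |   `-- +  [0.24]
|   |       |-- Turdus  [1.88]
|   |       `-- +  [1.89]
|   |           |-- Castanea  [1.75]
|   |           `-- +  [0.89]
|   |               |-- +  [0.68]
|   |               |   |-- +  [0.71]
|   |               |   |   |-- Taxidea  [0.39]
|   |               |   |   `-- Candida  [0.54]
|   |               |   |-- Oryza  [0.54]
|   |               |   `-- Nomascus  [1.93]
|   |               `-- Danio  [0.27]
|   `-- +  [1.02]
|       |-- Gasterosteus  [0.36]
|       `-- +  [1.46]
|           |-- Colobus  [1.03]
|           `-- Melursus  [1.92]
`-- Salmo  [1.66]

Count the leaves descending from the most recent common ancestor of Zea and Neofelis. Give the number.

The MRCA of Zea and Neofelis is the node subtending ((Bombus,(((Clostridium,Puma),Anopheles),((Raphanus,Zea),Gulo))),((Bacillus,Neofelis),(Mus,Larix))).
That clade contains 11 terminal taxa: Anopheles, Bacillus, Bombus, Clostridium, Gulo, Larix, Mus, Neofelis, Puma, Raphanus, Zea.

11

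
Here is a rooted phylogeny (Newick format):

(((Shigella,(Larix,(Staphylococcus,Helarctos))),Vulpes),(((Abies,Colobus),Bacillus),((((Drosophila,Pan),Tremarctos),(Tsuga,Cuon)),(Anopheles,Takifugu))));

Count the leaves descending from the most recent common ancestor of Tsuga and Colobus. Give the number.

10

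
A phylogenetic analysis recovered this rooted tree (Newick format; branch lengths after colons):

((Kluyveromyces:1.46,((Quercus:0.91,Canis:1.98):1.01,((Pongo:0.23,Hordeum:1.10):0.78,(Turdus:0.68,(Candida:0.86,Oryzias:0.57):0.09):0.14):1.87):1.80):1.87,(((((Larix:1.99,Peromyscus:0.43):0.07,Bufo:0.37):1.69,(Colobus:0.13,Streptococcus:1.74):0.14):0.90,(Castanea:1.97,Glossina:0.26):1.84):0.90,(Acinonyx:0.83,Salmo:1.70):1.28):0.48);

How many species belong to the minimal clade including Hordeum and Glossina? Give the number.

17

The MRCA of Hordeum and Glossina is the root, so the clade is the entire tree.
That clade contains 17 terminal taxa: Acinonyx, Bufo, Candida, Canis, Castanea, Colobus, Glossina, Hordeum, Kluyveromyces, Larix, Oryzias, Peromyscus, Pongo, Quercus, Salmo, Streptococcus, Turdus.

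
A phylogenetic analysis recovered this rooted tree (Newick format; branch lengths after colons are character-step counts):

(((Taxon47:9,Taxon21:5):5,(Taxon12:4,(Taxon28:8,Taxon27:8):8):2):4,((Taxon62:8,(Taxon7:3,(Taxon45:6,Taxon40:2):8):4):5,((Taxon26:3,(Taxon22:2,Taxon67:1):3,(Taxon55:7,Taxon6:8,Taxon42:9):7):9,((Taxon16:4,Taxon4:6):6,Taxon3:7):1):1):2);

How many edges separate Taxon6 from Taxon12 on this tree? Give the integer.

8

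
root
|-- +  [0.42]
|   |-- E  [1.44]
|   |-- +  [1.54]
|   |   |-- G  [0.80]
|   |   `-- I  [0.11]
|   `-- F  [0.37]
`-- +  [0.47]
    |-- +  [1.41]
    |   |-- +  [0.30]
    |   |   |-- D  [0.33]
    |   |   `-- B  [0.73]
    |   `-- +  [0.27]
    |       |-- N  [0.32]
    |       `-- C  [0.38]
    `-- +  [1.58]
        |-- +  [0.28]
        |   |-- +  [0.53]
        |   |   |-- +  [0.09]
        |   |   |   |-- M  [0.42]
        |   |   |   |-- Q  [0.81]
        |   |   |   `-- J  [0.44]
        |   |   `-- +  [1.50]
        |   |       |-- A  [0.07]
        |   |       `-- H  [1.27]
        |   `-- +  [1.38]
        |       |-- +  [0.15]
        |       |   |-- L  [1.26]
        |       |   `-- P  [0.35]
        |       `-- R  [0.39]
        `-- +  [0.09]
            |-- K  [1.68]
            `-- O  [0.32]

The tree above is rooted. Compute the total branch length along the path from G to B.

5.67

The path runs G → … → MRCA → … → B; the MRCA is the root of the tree.
Branch lengths along that path: 0.80 + 1.54 + 0.42 + 0.47 + 1.41 + 0.30 + 0.73 = 5.67.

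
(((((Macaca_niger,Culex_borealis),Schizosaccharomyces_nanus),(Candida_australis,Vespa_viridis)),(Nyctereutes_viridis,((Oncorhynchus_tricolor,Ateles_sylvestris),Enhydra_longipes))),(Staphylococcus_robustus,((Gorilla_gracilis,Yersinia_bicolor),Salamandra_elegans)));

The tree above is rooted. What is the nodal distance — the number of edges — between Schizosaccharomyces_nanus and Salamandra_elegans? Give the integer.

7

The MRCA of Schizosaccharomyces_nanus and Salamandra_elegans is the root of the tree.
From Schizosaccharomyces_nanus up to that node: 4 branches. From Salamandra_elegans up to the same node: 3 branches. Total: 4 + 3 = 7.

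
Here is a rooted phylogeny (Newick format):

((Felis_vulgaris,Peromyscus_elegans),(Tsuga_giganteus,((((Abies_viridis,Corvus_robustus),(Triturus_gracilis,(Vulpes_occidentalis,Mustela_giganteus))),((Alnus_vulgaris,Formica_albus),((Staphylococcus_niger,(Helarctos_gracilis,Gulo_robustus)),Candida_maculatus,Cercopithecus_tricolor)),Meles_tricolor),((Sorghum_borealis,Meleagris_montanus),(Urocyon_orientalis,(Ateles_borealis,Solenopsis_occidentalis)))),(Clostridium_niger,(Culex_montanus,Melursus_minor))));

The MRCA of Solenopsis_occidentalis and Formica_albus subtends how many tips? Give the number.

18

The MRCA of Solenopsis_occidentalis and Formica_albus is the node subtending ((((Abies_viridis,Corvus_robustus),(Triturus_gracilis,(Vulpes_occidentalis,Mustela_giganteus))),((Alnus_vulgaris,Formica_albus),((Staphylococcus_niger,(Helarctos_gracilis,Gulo_robustus)),Candida_maculatus,Cercopithecus_tricolor)),Meles_tricolor),((Sorghum_borealis,Meleagris_montanus),(Urocyon_orientalis,(Ateles_borealis,Solenopsis_occidentalis)))).
That clade contains 18 terminal taxa: Abies_viridis, Alnus_vulgaris, Ateles_borealis, Candida_maculatus, Cercopithecus_tricolor, Corvus_robustus, Formica_albus, Gulo_robustus, Helarctos_gracilis, Meleagris_montanus, Meles_tricolor, Mustela_giganteus, Solenopsis_occidentalis, Sorghum_borealis, Staphylococcus_niger, Triturus_gracilis, Urocyon_orientalis, Vulpes_occidentalis.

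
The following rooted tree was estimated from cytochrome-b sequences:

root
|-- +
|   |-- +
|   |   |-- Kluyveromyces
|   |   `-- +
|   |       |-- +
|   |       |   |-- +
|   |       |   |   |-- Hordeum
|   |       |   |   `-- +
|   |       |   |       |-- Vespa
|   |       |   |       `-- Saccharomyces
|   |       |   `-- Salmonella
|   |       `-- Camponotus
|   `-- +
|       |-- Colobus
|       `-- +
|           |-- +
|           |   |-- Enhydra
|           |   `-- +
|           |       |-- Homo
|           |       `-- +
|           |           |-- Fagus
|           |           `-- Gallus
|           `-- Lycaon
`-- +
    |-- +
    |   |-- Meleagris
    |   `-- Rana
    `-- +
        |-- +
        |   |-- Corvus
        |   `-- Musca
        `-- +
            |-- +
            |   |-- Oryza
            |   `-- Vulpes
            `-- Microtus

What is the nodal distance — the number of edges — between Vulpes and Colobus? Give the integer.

8

The MRCA of Vulpes and Colobus is the root of the tree.
From Vulpes up to that node: 5 branches. From Colobus up to the same node: 3 branches. Total: 5 + 3 = 8.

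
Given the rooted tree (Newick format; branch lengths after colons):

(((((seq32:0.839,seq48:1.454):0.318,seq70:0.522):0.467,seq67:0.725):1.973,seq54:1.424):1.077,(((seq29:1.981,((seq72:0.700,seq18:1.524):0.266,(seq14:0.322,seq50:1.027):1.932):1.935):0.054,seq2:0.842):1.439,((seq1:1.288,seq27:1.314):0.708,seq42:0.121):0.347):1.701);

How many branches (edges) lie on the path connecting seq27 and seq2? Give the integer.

5

The MRCA of seq27 and seq2 is the node subtending (((seq29,((seq72,seq18),(seq14,seq50))),seq2),((seq1,seq27),seq42)).
From seq27 up to that node: 3 branches. From seq2 up to the same node: 2 branches. Total: 3 + 2 = 5.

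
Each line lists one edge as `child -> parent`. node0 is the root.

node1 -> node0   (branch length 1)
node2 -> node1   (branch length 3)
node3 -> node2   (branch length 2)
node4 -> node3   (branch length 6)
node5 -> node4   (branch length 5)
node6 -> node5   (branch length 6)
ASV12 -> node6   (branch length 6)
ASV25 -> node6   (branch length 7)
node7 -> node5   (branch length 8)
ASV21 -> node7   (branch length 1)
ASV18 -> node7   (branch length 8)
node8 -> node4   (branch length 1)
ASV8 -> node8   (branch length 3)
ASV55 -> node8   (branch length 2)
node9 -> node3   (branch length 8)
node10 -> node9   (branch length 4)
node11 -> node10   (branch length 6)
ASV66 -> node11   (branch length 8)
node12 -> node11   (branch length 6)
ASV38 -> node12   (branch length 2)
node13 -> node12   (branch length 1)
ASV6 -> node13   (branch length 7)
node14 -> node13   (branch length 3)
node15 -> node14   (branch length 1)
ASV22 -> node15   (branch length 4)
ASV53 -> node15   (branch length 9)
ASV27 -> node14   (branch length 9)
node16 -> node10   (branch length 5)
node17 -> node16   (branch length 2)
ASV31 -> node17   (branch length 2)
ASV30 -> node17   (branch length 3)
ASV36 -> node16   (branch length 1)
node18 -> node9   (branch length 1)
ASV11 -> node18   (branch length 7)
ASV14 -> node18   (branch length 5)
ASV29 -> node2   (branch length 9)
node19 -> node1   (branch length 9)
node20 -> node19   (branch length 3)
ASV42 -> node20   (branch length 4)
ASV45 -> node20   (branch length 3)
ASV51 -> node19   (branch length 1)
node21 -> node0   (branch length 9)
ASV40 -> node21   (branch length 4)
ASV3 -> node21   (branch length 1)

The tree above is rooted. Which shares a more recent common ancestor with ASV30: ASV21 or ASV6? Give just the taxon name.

The MRCA of ASV30 and ASV6 subtends ((ASV66,(ASV38,(ASV6,((ASV22,ASV53),ASV27)))),((ASV31,ASV30),ASV36)) (9 taxa).
The MRCA of ASV30 and ASV21 subtends ((((ASV12,ASV25),(ASV21,ASV18)),(ASV8,ASV55)),(((ASV66,(ASV38,(ASV6,((ASV22,ASV53),ASV27)))),((ASV31,ASV30),ASV36)),(ASV11,ASV14))) (17 taxa).
The first is nested inside the second, so ASV30 shares a more recent common ancestor with ASV6.

ASV6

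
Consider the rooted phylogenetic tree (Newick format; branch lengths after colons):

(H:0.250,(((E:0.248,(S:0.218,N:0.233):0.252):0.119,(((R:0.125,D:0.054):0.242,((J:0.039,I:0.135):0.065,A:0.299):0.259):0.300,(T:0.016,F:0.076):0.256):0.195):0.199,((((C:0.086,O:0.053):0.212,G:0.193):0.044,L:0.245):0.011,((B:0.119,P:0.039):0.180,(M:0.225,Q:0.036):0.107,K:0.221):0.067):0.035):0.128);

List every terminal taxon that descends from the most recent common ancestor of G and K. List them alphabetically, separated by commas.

B, C, G, K, L, M, O, P, Q

Tracing G: it sits inside ((C,O),G).
Tracing K: it sits inside ((B,P),(M,Q),K).
The smallest clade enclosing both is ((((C,O),G),L),((B,P),(M,Q),K)); the answer is its 9 terminal taxa in alphabetical order.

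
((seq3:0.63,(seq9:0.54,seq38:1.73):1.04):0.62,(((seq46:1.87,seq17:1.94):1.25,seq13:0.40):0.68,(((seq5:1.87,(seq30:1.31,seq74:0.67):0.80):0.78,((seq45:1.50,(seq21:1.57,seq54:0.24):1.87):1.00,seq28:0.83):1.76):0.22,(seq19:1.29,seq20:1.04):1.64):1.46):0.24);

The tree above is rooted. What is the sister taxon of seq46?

seq17

seq46 attaches to the tree at the node subtending (seq46,seq17).
The other lineage descending from that same node — the sister group — is the single tip seq17.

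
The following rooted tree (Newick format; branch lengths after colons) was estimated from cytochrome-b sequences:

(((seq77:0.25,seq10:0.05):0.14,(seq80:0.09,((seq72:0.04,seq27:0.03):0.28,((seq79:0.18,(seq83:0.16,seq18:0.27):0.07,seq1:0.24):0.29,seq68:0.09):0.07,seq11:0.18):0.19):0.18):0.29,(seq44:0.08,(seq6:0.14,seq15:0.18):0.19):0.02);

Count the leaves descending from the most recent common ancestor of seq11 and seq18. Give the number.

The MRCA of seq11 and seq18 is the node subtending ((seq72,seq27),((seq79,(seq83,seq18),seq1),seq68),seq11).
That clade contains 8 terminal taxa: seq1, seq11, seq18, seq27, seq68, seq72, seq79, seq83.

8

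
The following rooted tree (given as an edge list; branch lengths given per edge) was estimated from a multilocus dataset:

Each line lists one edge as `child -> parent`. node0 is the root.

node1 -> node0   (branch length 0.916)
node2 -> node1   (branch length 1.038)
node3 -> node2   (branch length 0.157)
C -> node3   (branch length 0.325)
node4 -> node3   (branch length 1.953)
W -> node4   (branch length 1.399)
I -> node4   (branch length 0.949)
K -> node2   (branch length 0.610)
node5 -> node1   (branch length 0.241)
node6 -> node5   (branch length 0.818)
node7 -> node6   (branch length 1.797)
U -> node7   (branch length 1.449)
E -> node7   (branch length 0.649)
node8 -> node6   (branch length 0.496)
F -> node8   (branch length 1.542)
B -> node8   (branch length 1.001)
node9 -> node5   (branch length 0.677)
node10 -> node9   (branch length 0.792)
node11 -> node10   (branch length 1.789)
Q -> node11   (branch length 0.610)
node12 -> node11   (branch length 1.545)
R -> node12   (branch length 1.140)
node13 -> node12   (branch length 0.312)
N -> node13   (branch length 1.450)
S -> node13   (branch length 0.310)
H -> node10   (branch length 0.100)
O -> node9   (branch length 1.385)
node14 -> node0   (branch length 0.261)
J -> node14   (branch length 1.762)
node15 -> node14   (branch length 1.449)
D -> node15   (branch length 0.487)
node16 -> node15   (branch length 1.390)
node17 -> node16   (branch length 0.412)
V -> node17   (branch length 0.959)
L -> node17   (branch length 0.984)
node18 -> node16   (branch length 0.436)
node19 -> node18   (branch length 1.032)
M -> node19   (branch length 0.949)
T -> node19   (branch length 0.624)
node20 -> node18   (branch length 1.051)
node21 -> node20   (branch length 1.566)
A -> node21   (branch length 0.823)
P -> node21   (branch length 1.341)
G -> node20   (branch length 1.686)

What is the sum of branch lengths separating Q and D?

The path runs Q → … → MRCA → … → D; the MRCA is the root of the tree.
Branch lengths along that path: 0.610 + 1.789 + 0.792 + 0.677 + 0.241 + 0.916 + 0.261 + 1.449 + 0.487 = 7.222.

7.222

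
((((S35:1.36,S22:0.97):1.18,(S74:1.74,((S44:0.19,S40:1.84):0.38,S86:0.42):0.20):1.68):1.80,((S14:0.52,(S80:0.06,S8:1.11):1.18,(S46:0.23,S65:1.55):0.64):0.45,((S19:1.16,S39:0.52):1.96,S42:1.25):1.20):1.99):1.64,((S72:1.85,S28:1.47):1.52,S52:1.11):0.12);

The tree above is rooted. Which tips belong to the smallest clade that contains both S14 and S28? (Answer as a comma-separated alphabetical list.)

Tracing S14: it sits inside (S14,(S80,S8),(S46,S65)).
Tracing S28: it sits inside (S72,S28).
The smallest clade enclosing both is the whole tree (their MRCA is the root), so the answer is all 17 tips in alphabetical order.

S14, S19, S22, S28, S35, S39, S40, S42, S44, S46, S52, S65, S72, S74, S8, S80, S86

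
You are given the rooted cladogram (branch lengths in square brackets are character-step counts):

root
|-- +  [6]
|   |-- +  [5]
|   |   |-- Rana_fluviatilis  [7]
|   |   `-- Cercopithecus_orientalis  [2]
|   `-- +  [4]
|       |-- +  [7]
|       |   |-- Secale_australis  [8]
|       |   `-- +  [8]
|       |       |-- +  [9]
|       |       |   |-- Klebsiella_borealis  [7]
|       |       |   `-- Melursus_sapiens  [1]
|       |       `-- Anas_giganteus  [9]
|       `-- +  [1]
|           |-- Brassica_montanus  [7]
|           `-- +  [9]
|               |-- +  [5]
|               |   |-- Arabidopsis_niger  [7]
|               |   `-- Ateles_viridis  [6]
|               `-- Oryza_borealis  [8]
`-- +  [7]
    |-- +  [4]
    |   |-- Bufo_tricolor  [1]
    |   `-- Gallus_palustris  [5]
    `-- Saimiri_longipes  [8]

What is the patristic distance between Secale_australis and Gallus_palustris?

41

The path runs Secale_australis → … → MRCA → … → Gallus_palustris; the MRCA is the root of the tree.
Branch lengths along that path: 8 + 7 + 4 + 6 + 7 + 4 + 5 = 41.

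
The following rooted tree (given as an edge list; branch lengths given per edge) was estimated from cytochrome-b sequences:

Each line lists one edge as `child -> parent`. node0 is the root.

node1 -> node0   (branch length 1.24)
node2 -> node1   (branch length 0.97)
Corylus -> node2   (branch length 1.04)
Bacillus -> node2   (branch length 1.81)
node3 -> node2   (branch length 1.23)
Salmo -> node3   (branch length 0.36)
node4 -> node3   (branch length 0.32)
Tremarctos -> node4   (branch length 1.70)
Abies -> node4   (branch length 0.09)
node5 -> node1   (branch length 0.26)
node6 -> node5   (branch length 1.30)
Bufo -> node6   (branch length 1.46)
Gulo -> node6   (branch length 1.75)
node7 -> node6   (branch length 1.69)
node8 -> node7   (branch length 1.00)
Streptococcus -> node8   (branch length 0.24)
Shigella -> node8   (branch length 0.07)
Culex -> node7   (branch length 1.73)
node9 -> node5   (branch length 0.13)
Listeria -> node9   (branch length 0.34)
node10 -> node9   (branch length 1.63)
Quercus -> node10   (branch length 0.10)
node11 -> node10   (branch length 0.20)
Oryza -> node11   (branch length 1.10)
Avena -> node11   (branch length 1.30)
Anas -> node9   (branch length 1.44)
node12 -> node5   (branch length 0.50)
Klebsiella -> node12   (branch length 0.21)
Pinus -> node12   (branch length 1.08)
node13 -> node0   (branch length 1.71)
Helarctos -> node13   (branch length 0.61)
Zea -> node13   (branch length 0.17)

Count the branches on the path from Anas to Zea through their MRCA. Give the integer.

6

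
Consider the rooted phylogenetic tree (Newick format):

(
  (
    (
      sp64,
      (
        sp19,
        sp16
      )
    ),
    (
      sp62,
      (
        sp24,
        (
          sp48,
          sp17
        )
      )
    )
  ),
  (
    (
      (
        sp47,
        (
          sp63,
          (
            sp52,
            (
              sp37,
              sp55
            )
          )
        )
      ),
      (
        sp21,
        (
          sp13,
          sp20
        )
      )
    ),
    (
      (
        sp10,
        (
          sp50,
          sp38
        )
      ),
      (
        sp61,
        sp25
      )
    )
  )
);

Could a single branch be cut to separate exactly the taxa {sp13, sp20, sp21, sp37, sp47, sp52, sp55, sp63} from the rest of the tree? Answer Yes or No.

The most recent common ancestor of these taxa subtends ((sp47,(sp63,(sp52,(sp37,sp55)))),(sp21,(sp13,sp20))).
That clade has exactly 8 tips — every listed taxon and nothing else — so the group is monophyletic.

Yes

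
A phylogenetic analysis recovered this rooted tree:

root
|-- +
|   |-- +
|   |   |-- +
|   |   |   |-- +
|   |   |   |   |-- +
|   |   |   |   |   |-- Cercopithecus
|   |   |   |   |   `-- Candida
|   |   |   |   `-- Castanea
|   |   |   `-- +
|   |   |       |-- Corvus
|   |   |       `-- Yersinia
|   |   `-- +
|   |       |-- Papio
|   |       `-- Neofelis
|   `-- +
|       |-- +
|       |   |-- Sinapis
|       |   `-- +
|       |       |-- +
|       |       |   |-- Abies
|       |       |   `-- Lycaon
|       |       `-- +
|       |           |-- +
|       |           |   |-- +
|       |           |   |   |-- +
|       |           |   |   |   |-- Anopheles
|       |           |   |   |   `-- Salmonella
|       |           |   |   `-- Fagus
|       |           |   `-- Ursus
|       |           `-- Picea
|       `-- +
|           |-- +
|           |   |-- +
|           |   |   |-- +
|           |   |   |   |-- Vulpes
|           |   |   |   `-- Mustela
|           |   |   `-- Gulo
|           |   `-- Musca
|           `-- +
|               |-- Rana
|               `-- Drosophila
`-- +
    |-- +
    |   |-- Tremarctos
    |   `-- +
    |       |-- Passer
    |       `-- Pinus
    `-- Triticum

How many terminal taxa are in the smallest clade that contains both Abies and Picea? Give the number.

7

The MRCA of Abies and Picea is the node subtending ((Abies,Lycaon),((((Anopheles,Salmonella),Fagus),Ursus),Picea)).
That clade contains 7 terminal taxa: Abies, Anopheles, Fagus, Lycaon, Picea, Salmonella, Ursus.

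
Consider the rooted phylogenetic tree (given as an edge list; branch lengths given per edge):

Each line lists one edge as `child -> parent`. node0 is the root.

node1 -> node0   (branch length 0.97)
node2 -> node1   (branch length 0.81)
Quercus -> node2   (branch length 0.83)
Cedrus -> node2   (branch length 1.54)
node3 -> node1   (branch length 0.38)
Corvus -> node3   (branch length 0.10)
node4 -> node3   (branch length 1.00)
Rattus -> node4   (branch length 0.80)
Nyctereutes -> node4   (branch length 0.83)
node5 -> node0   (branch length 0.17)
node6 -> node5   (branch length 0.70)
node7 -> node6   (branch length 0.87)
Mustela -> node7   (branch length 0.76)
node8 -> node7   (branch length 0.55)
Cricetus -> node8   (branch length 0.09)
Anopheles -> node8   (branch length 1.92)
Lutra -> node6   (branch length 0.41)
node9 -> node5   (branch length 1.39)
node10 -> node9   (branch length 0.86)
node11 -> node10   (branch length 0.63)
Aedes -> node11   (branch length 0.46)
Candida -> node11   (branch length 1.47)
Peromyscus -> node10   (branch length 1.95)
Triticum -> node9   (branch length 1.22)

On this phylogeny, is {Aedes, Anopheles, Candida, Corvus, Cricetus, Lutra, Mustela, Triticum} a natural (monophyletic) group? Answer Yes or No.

The MRCA of the listed taxa is the root, so the smallest clade containing them is the whole tree.
That clade also contains Cedrus, Nyctereutes, Peromyscus, Quercus, Rattus, which are not in the proposed group, so the group is not monophyletic.

No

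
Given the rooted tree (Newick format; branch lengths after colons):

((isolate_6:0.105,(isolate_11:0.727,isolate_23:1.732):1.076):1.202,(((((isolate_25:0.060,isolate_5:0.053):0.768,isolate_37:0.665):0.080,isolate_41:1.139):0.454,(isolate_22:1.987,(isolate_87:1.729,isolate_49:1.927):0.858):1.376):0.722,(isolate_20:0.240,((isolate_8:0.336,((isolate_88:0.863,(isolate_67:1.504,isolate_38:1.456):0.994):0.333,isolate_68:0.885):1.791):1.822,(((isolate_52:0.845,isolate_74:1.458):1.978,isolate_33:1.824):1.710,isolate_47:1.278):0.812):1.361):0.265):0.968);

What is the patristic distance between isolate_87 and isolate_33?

10.657

The path runs isolate_87 → … → MRCA → … → isolate_33; the MRCA is the node subtending (((((isolate_25,isolate_5),isolate_37),isolate_41),(isolate_22,(isolate_87,isolate_49))),(isolate_20,((isolate_8,((isolate_88,(isolate_67,isolate_38)),isolate_68)),(((isolate_52,isolate_74),isolate_33),isolate_47)))).
Branch lengths along that path: 1.729 + 0.858 + 1.376 + 0.722 + 0.265 + 1.361 + 0.812 + 1.710 + 1.824 = 10.657.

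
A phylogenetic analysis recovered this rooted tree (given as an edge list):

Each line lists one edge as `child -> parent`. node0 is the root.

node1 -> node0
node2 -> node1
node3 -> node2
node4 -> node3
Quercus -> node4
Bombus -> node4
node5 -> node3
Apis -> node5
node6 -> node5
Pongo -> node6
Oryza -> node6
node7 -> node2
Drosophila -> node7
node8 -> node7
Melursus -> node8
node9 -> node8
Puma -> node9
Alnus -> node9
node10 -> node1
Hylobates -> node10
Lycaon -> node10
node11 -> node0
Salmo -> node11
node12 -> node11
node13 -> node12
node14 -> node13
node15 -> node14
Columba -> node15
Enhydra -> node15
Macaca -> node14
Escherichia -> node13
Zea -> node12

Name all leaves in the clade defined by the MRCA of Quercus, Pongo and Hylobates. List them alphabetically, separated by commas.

Tracing Quercus: it sits inside (Quercus,Bombus).
Tracing Pongo: it sits inside (Pongo,Oryza).
Tracing Hylobates: it sits inside (Hylobates,Lycaon).
The smallest clade enclosing all 3 is ((((Quercus,Bombus),(Apis,(Pongo,Oryza))),(Drosophila,(Melursus,(Puma,Alnus)))),(Hylobates,Lycaon)); the answer is its 11 terminal taxa in alphabetical order.

Alnus, Apis, Bombus, Drosophila, Hylobates, Lycaon, Melursus, Oryza, Pongo, Puma, Quercus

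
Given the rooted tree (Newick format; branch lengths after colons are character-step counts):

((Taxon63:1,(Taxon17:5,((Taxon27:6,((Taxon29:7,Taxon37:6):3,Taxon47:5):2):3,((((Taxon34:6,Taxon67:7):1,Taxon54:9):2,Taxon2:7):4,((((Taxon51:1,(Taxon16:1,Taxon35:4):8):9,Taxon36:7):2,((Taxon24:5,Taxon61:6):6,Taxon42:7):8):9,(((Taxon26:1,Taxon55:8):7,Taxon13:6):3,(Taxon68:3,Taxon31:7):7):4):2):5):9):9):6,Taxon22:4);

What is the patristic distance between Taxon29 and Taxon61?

The path runs Taxon29 → … → MRCA → … → Taxon61; the MRCA is the node subtending ((Taxon27,((Taxon29,Taxon37),Taxon47)),((((Taxon34,Taxon67),Taxon54),Taxon2),((((Taxon51,(Taxon16,Taxon35)),Taxon36),((Taxon24,Taxon61),Taxon42)),(((Taxon26,Taxon55),Taxon13),(Taxon68,Taxon31))))).
Branch lengths along that path: 7 + 3 + 2 + 3 + 5 + 2 + 9 + 8 + 6 + 6 = 51.

51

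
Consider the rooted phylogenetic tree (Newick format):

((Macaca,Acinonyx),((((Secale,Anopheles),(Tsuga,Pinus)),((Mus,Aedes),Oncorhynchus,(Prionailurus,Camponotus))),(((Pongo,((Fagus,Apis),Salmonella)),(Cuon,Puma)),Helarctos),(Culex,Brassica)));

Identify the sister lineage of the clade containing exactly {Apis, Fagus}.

The clade containing exactly {Apis, Fagus} attaches to the tree at the node subtending ((Fagus,Apis),Salmonella).
The other lineage descending from that same node — the sister group — is the single tip Salmonella.

Salmonella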